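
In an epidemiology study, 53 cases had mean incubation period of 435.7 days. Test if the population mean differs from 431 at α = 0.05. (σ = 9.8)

z = (x̄ - μ₀)/(σ/√n) = (435.7 - 431)/(9.8/√53) = 3.491. Critical value: ±1.96. Since |3.491| > 1.96, Reject H₀.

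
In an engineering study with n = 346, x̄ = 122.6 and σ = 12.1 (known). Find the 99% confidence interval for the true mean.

CI = x̄ ± z*(σ/√n) = 122.6 ± 2.576(12.1/√346) = 122.6 ± 1.68 = (120.92, 124.28)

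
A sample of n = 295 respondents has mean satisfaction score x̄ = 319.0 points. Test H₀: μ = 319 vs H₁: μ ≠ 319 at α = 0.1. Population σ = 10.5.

z = (x̄ - μ₀)/(σ/√n) = (319.0 - 319)/(10.5/√295) = 0.0. Critical value: ±1.645. Since |0.0| ≤ 1.645, Fail to reject H₀.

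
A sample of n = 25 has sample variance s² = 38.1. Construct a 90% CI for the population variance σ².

df = 24. χ²_{0.05} = 36.415, χ²_{0.95} = 13.848. CI for σ² = ((n-1)s²/χ²_{α/2}, (n-1)s²/χ²_{1-α/2}) = (24·38.1/36.415, 24·38.1/13.848) = (25.11, 66.03)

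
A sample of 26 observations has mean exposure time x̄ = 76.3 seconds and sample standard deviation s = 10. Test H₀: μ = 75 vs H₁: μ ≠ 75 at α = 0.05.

t = (x̄ - μ₀)/(s/√n) = (76.3 - 75)/(10/√26) = 0.663. df = 25, critical t = ±2.06. Fail to reject H₀.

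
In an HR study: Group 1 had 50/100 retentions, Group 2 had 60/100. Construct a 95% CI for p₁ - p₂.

p̂₁ = 0.5, p̂₂ = 0.6. Difference = -0.1. CI = (-0.237, 0.037)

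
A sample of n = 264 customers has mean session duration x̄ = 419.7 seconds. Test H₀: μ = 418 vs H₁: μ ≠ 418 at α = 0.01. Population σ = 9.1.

z = (x̄ - μ₀)/(σ/√n) = (419.7 - 418)/(9.1/√264) = 3.035. Critical value: ±2.576. Since |3.035| > 2.576, Reject H₀.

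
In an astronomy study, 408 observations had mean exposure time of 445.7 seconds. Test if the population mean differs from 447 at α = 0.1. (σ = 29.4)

z = (x̄ - μ₀)/(σ/√n) = (445.7 - 447)/(29.4/√408) = -0.893. Critical value: ±1.645. Since |-0.893| ≤ 1.645, Fail to reject H₀.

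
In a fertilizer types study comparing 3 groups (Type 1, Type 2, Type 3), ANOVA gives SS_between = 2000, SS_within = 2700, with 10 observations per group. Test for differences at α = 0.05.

df_between = 2, df_within = 27. F = MS_between/MS_within = 1000.0/100.0 = 10.0. F_crit ≈ 3.354. Reject H₀. At least one mean differs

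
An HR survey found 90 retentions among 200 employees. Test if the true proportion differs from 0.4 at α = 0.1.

p̂ = 0.45, p₀ = 0.4. z = (p̂ - p₀)/√(p₀(1-p₀)/n) = 1.443. Critical: ±1.645. Fail to reject H₀.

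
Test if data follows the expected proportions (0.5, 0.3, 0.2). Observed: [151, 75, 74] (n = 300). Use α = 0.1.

Expected: [150.0, 90.0, 60.0]. χ² = 5.773. df = 2, critical = 4.605. Reject H₀.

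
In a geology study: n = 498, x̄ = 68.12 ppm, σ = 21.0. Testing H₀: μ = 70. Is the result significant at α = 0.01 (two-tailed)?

z = (68.12 - 70)/(21.0/√498) = -1.998. Since |z| ≤ 2.576, not significant at α = 0.01.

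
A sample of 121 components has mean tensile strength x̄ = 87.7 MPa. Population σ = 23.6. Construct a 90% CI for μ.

CI = x̄ ± z*(σ/√n) = 87.7 ± 1.645(23.6/√121) = 87.7 ± 3.53 = (84.17, 91.23)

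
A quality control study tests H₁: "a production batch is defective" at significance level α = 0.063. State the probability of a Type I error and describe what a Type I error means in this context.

P(Type I error) = α = 0.063. A Type I error is rejecting H₀ when H₀ is actually true (false positive) — here, concluding that a production batch is defective when in fact this is not the case. Consequence: scrapping a good batch — wasted material and cost for no reason.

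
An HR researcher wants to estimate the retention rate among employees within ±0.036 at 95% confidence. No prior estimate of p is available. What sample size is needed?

Conservative approach: use p = 0.5 (maximizes p(1-p) = 0.25). n = z²(0.25)/E² = 1.96²×0.25/0.036² = 741.05 → n = 742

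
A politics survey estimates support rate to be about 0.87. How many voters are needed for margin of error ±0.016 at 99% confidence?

n = z²p(1-p)/E² = 2.576²×0.87×0.13/0.016² = 2931.7 → n = 2932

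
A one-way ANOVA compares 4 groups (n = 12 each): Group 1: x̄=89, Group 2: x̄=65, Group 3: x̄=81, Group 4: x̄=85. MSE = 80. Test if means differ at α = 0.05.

Grand mean = 80.0. SS_between = 3984.0, MS_between = 1328.0. F = 16.6, F_crit ≈ 2.816. Reject H₀.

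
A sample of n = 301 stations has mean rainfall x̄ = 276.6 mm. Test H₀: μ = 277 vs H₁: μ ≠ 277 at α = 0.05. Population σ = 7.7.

z = (x̄ - μ₀)/(σ/√n) = (276.6 - 277)/(7.7/√301) = -0.901. Critical value: ±1.96. Since |-0.901| ≤ 1.96, Fail to reject H₀.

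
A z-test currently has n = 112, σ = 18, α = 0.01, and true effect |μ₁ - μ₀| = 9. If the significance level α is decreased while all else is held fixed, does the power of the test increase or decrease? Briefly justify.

Power decreases: a smaller α raises the critical value, so less of the H₁ sampling distribution falls in the rejection region.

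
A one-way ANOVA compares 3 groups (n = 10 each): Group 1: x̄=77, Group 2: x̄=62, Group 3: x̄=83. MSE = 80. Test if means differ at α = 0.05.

Grand mean = 74.0. SS_between = 2340.0, MS_between = 1170.0. F = 14.625, F_crit ≈ 3.354. Reject H₀.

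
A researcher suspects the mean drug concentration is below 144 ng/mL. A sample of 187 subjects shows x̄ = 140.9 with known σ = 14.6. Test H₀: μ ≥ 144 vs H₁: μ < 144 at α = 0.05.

z = -2.904. Critical value: -1.645. Reject H₀.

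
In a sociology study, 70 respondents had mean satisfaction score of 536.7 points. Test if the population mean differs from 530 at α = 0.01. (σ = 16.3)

z = (x̄ - μ₀)/(σ/√n) = (536.7 - 530)/(16.3/√70) = 3.439. Critical value: ±2.576. Since |3.439| > 2.576, Reject H₀.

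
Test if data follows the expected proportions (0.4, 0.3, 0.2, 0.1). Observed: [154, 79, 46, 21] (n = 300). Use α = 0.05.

Expected: [120.0, 90.0, 60.0, 30.0]. χ² = 16.944. df = 3, critical = 7.815. Reject H₀.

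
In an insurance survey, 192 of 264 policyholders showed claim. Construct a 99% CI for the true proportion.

p̂ = 0.727. CI = p̂ ± z*√(p̂(1-p̂)/n) = (0.657, 0.798)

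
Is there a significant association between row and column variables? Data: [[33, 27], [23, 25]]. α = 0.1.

χ² = 0.536. df = 1, critical = 2.706. Fail to reject H₀. No evidence of dependence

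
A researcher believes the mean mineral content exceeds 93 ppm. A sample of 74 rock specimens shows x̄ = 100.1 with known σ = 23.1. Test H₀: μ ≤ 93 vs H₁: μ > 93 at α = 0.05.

z = 2.644. Critical value: 1.645. Reject H₀.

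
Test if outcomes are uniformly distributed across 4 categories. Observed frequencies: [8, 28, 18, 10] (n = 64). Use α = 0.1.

Expected = 16 each. χ² = Σ(O-E)²/E = 15.5. df = 3, critical value = 6.251. Reject H₀.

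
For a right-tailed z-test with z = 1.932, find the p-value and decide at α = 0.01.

p = P(Z > 1.932) = 1 - Φ(1.932) ≈ 0.0267. Since p ≥ 0.01, fail to reject H₀ (not significant) at α = 0.01.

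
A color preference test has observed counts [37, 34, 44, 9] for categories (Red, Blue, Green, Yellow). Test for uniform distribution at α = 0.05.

Expected = 31 each. χ² = Σ(O-E)²/E = 22.516. df = 3, critical value = 7.815. Reject H₀.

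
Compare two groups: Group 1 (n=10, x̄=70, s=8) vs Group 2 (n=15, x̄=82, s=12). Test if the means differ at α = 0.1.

Pooled sp = 10.62. t = -2.769, df = 23. Critical t = ±1.714. Reject H₀.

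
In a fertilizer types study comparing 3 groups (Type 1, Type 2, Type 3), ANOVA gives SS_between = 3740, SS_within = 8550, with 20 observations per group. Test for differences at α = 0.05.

df_between = 2, df_within = 57. F = MS_between/MS_within = 1870.0/150.0 = 12.467. F_crit ≈ 3.159. Reject H₀. At least one mean differs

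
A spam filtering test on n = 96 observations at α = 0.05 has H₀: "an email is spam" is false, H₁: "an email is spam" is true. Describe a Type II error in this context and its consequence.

Type II error: failing to reject H₀ when it is false — concluding that an email is spam is not supported when in fact it is. Consequence: a spam email lands in the inbox.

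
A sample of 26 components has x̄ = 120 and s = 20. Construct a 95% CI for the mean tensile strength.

CI = x̄ ± t*(s/√n) = 120 ± 2.06(20/√26) = (111.92, 128.08)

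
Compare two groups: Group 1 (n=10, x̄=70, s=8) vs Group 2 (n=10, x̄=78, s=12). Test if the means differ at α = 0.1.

Pooled sp = 10.2. t = -1.754, df = 18. Critical t = ±1.734. Reject H₀.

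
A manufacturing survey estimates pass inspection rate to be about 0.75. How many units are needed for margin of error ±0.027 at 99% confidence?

n = z²p(1-p)/E² = 2.576²×0.75×0.25/0.027² = 1706.7 → n = 1707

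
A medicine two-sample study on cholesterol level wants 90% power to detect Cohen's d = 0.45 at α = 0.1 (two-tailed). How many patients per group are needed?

z_{α/2} = 1.645, z_β = Φ⁻¹(0.9) = 1.282. For small effect (d = 0.45): n per group = 2(z_{α/2} + z_β)²/d² = 2(1.645 + 1.282)²/0.45² = 84.6 → 85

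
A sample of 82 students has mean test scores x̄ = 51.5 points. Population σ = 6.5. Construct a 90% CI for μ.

CI = x̄ ± z*(σ/√n) = 51.5 ± 1.645(6.5/√82) = 51.5 ± 1.18 = (50.32, 52.68)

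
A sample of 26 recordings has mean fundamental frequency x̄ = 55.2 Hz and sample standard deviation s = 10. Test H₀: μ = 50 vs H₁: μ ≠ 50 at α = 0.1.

t = (x̄ - μ₀)/(s/√n) = (55.2 - 50)/(10/√26) = 2.651. df = 25, critical t = ±1.708. Reject H₀.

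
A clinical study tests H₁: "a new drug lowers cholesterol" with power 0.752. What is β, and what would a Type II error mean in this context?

β = 1 - power = 1 - 0.752 = 0.248. A Type II error is failing to reject H₀ when H₀ is false (false negative) — here, failing to conclude that a new drug lowers cholesterol when in fact it is true. Consequence: shelving an effective drug — patients miss out on a treatment that would have helped.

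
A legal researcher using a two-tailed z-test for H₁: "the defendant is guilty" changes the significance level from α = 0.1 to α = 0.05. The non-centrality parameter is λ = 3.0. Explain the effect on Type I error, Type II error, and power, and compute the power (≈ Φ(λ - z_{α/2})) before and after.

Decreasing α from 0.1 to 0.05:
• Type I error rate decreases (α is the Type I rate by definition).
• Critical value moves from z_{α/2} = 1.645 to 1.96, so power = Φ(λ - z_{α/2}) goes from Φ(3.0 - 1.645) = 0.912 to Φ(3.0 - 1.96) = 0.851.
• Type II error rate β = 1 - power therefore increases (0.088 → 0.149).
Appropriate when false positives are costly — here, convicting an innocent person.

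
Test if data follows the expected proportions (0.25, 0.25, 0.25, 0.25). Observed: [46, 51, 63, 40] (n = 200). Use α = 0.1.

Expected: [50.0, 50.0, 50.0, 50.0]. χ² = 5.72. df = 3, critical = 6.251. Fail to reject H₀.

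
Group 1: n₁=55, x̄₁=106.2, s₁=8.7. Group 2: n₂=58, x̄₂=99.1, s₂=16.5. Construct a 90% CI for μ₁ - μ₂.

Difference = 7.1. SE = √(8.7²/55 + 16.5²/58) = 2.464. CI = (3.05, 11.15)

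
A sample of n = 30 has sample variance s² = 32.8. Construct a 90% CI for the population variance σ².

df = 29. χ²_{0.05} = 42.557, χ²_{0.95} = 17.708. CI for σ² = ((n-1)s²/χ²_{α/2}, (n-1)s²/χ²_{1-α/2}) = (29·32.8/42.557, 29·32.8/17.708) = (22.35, 53.72)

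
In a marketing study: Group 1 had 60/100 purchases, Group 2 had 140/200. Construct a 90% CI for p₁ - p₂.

p̂₁ = 0.6, p̂₂ = 0.7. Difference = -0.1. CI = (-0.197, -0.003)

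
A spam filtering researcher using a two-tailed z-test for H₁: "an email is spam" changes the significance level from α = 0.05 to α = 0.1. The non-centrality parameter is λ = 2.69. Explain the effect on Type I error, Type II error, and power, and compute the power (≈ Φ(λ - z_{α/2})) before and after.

Increasing α from 0.05 to 0.1:
• Type I error rate increases (α is the Type I rate by definition).
• Critical value moves from z_{α/2} = 1.96 to 1.645, so power = Φ(λ - z_{α/2}) goes from Φ(2.69 - 1.96) = 0.767 to Φ(2.69 - 1.645) = 0.852.
• Type II error rate β = 1 - power therefore decreases (0.233 → 0.148).
Appropriate when false negatives are costly — here, a spam email lands in the inbox.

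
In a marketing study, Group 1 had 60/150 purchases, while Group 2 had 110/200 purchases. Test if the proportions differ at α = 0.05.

p̂₁ = 0.4, p̂₂ = 0.55, pooled p̂ = 0.486. z = -2.779. Critical: ±1.96. Reject H₀.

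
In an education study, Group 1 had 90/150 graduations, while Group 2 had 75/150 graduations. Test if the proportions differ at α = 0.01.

p̂₁ = 0.6, p̂₂ = 0.5, pooled p̂ = 0.55. z = 1.741. Critical: ±2.576. Fail to reject H₀.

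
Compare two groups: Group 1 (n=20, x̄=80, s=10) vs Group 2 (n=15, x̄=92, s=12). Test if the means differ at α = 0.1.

Pooled sp = 10.89. t = -3.225, df = 33. Critical t = ±1.692. Reject H₀.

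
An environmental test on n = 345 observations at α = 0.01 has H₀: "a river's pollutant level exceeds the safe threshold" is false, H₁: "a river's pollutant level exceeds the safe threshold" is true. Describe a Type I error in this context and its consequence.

Type I error: rejecting H₀ when it is true — concluding that a river's pollutant level exceeds the safe threshold when in fact it is not. Consequence: shutting down a compliant factory unnecessarily.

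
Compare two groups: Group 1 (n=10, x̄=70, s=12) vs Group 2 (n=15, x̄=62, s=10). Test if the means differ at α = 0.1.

Pooled sp = 10.83. t = 1.81, df = 23. Critical t = ±1.714. Reject H₀.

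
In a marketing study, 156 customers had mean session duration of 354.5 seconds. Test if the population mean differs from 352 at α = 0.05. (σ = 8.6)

z = (x̄ - μ₀)/(σ/√n) = (354.5 - 352)/(8.6/√156) = 3.631. Critical value: ±1.96. Since |3.631| > 1.96, Reject H₀.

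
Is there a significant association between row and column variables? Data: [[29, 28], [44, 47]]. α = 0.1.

χ² = 0.089. df = 1, critical = 2.706. Fail to reject H₀. No evidence of dependence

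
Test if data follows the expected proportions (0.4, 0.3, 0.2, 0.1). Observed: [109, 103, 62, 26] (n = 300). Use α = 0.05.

Expected: [120.0, 90.0, 60.0, 30.0]. χ² = 3.486. df = 3, critical = 7.815. Fail to reject H₀.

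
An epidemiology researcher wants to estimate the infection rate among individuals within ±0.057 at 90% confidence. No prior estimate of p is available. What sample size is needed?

Conservative approach: use p = 0.5 (maximizes p(1-p) = 0.25). n = z²(0.25)/E² = 1.645²×0.25/0.057² = 208.2 → n = 209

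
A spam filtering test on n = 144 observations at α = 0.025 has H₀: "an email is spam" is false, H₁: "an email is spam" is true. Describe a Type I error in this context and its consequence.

Type I error: rejecting H₀ when it is true — concluding that an email is spam when in fact it is not. Consequence: a legitimate email is sent to the spam folder and the user misses it.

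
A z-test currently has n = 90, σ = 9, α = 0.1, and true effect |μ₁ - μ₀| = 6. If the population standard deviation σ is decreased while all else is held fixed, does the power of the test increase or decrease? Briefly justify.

Power increases: a smaller σ shrinks the standard error σ/√n, moving the sampling distribution under H₁ further from the critical value.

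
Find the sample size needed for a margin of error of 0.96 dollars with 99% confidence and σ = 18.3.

n = (z*σ/E)² = (2.576×18.3/0.96)² = 2411.3 → n = 2412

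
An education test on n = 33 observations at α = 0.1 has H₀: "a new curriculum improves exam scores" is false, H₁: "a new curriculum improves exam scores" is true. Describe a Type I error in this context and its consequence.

Type I error: rejecting H₀ when it is true — concluding that a new curriculum improves exam scores when in fact it is not. Consequence: adopting a curriculum that gives no real benefit — disruption for nothing.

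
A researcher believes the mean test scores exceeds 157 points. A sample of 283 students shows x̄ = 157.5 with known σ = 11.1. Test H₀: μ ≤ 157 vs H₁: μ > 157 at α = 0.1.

z = 0.758. Critical value: 1.28. Fail to reject H₀.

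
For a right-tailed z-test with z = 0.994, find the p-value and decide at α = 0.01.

p = P(Z > 0.994) = 1 - Φ(0.994) ≈ 0.1601. Since p ≥ 0.01, fail to reject H₀ (not significant) at α = 0.01.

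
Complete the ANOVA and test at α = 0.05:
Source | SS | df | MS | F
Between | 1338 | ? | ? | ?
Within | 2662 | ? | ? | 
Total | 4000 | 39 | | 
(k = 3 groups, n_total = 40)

df_between = 2, df_within = 37. MS_between = 669.0, MS_within = 71.95. F = 9.299, F_crit ≈ 3.252. Reject H₀.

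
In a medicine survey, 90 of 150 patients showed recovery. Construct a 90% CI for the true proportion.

p̂ = 0.6. CI = p̂ ± z*√(p̂(1-p̂)/n) = (0.534, 0.666)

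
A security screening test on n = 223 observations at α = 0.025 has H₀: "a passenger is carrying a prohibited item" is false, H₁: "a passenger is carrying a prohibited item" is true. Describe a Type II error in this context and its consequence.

Type II error: failing to reject H₀ when it is false — concluding that a passenger is carrying a prohibited item is not supported when in fact it is. Consequence: letting a prohibited item through — security breach.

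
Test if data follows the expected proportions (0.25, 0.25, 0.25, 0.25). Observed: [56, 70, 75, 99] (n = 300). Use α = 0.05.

Expected: [75.0, 75.0, 75.0, 75.0]. χ² = 12.827. df = 3, critical = 7.815. Reject H₀.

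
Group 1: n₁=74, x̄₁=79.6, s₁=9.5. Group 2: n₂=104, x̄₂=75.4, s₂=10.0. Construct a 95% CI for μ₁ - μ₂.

Difference = 4.2. SE = √(9.5²/74 + 10.0²/104) = 1.477. CI = (1.31, 7.09)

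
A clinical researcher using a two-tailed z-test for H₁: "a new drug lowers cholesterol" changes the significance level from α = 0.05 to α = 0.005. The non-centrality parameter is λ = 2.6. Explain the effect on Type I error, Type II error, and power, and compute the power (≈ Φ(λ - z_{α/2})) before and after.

Decreasing α from 0.05 to 0.005:
• Type I error rate decreases (α is the Type I rate by definition).
• Critical value moves from z_{α/2} = 1.96 to 2.807, so power = Φ(λ - z_{α/2}) goes from Φ(2.6 - 1.96) = 0.739 to Φ(2.6 - 2.807) = 0.418.
• Type II error rate β = 1 - power therefore increases (0.261 → 0.582).
Appropriate when false positives are costly — here, approving an ineffective drug — patients take a useless medication and may skip effective alternatives.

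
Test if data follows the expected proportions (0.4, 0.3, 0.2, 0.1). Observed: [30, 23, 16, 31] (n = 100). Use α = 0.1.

Expected: [40.0, 30.0, 20.0, 10.0]. χ² = 49.033. df = 3, critical = 6.251. Reject H₀.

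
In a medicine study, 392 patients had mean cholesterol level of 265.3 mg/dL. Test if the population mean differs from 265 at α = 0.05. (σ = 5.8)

z = (x̄ - μ₀)/(σ/√n) = (265.3 - 265)/(5.8/√392) = 1.024. Critical value: ±1.96. Since |1.024| ≤ 1.96, Fail to reject H₀.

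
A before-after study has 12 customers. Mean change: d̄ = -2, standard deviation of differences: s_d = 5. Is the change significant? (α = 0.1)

t = d̄/(s_d/√n) = -2/(5/√12) = -1.386. df = 11, critical t = ±1.796. Fail to reject H₀.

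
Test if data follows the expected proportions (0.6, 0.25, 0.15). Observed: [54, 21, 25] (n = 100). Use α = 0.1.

Expected: [60.0, 25.0, 15.0]. χ² = 7.907. df = 2, critical = 4.605. Reject H₀.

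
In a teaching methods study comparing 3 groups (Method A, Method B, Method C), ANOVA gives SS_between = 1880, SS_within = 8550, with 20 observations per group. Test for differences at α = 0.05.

df_between = 2, df_within = 57. F = MS_between/MS_within = 940.0/150.0 = 6.267. F_crit ≈ 3.159. Reject H₀. At least one mean differs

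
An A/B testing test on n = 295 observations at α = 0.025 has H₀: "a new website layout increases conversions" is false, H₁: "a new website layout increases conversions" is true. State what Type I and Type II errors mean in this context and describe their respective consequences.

Type I (false positive): concluding that a new website layout increases conversions when it is not — rolling out a layout that doesn't actually help — wasted engineering effort. Type II (false negative): failing to conclude that a new website layout increases conversions when it is — discarding a layout that would have improved conversions — lost revenue. Which is costlier depends on domain priorities and is a judgement call rather than a statistical fact.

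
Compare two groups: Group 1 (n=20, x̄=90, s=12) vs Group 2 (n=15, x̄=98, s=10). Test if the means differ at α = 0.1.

Pooled sp = 11.2. t = -2.092, df = 33. Critical t = ±1.692. Reject H₀.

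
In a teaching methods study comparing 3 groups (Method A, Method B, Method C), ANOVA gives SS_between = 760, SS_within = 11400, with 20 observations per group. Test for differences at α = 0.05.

df_between = 2, df_within = 57. F = MS_between/MS_within = 380.0/200.0 = 1.9. F_crit ≈ 3.159. Fail to reject H₀.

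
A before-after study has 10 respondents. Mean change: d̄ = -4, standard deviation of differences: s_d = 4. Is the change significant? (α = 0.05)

t = d̄/(s_d/√n) = -4/(4/√10) = -3.162. df = 9, critical t = ±2.262. Reject H₀.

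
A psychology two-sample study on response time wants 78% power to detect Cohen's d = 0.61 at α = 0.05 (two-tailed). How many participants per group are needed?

z_{α/2} = 1.96, z_β = Φ⁻¹(0.78) = 0.772. For medium effect (d = 0.61): n per group = 2(z_{α/2} + z_β)²/d² = 2(1.96 + 0.772)²/0.61² = 40.1 → 41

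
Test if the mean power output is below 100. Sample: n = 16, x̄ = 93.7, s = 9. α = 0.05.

t = (93.7 - 100)/(9/√16) = -2.8, df = 15. Critical t = -1.753. Reject H₀.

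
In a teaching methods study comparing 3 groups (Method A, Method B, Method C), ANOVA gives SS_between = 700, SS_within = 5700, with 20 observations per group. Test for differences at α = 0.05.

df_between = 2, df_within = 57. F = MS_between/MS_within = 350.0/100.0 = 3.5. F_crit ≈ 3.159. Reject H₀. At least one mean differs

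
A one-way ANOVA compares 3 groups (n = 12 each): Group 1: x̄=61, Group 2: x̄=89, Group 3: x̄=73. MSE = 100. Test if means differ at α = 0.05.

Grand mean = 74.33. SS_between = 4736.0, MS_between = 2368.0. F = 23.68, F_crit ≈ 3.285. Reject H₀.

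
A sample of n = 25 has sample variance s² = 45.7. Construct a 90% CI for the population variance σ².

df = 24. χ²_{0.05} = 36.415, χ²_{0.95} = 13.848. CI for σ² = ((n-1)s²/χ²_{α/2}, (n-1)s²/χ²_{1-α/2}) = (24·45.7/36.415, 24·45.7/13.848) = (30.12, 79.2)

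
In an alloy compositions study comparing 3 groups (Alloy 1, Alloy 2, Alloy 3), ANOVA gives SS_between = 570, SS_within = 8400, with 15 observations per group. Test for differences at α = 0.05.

df_between = 2, df_within = 42. F = MS_between/MS_within = 285.0/200.0 = 1.425. F_crit ≈ 3.22. Fail to reject H₀.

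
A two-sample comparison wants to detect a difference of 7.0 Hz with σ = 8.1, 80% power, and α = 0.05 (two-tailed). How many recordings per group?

n per group = 2(z_α/2 + z_β)²σ²/d² = 2×(1.96 + 0.84)²×8.1²/7.0² = 21.0 → n = 21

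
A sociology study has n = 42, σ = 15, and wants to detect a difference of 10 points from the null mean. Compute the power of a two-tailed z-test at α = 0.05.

SE = σ/√n = 15/√42 = 2.315. Non-centrality λ = d/SE = 10/2.315 = 4.32. Power ≈ Φ(λ - z_{α/2}) = Φ(4.32 - 1.96) = Φ(2.36) = 0.991.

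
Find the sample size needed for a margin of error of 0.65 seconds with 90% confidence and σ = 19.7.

n = (z*σ/E)² = (1.645×19.7/0.65)² = 2485.6 → n = 2486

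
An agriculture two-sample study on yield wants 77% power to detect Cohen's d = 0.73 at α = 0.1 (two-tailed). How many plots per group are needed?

z_{α/2} = 1.645, z_β = Φ⁻¹(0.77) = 0.739. For medium effect (d = 0.73): n per group = 2(z_{α/2} + z_β)²/d² = 2(1.645 + 0.739)²/0.73² = 21.3 → 22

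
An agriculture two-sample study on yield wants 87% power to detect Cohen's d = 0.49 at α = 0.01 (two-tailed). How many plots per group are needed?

z_{α/2} = 2.576, z_β = Φ⁻¹(0.87) = 1.126. For small effect (d = 0.49): n per group = 2(z_{α/2} + z_β)²/d² = 2(2.576 + 1.126)²/0.49² = 114.2 → 115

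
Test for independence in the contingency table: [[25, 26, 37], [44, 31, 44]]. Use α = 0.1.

χ² = 1.67. df = 2, critical = 4.605. Fail to reject H₀. No evidence of dependence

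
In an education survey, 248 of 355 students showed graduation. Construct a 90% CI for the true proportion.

p̂ = 0.699. CI = p̂ ± z*√(p̂(1-p̂)/n) = (0.659, 0.739)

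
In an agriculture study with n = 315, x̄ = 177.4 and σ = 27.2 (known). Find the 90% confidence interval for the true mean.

CI = x̄ ± z*(σ/√n) = 177.4 ± 1.645(27.2/√315) = 177.4 ± 2.52 = (174.88, 179.92)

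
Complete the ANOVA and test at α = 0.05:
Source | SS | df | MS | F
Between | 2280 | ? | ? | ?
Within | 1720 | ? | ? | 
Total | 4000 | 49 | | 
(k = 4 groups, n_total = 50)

df_between = 3, df_within = 46. MS_between = 760.0, MS_within = 37.39. F = 20.326, F_crit ≈ 2.807. Reject H₀.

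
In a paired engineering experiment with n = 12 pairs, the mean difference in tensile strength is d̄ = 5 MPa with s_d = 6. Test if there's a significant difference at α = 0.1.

t = d̄/(s_d/√n) = 5/(6/√12) = 2.887. df = 11, critical t = ±1.796. Reject H₀.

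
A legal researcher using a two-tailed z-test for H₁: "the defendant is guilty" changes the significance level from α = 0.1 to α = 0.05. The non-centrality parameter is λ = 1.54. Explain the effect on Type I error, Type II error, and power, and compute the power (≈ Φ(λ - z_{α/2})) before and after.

Decreasing α from 0.1 to 0.05:
• Type I error rate decreases (α is the Type I rate by definition).
• Critical value moves from z_{α/2} = 1.645 to 1.96, so power = Φ(λ - z_{α/2}) goes from Φ(1.54 - 1.645) = 0.458 to Φ(1.54 - 1.96) = 0.337.
• Type II error rate β = 1 - power therefore increases (0.542 → 0.663).
Appropriate when false positives are costly — here, convicting an innocent person.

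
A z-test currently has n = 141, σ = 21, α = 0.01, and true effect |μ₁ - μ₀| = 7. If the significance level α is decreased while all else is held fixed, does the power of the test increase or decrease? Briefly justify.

Power decreases: a smaller α raises the critical value, so less of the H₁ sampling distribution falls in the rejection region.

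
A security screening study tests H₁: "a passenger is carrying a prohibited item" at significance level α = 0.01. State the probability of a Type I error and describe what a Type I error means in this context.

P(Type I error) = α = 0.01. A Type I error is rejecting H₀ when H₀ is actually true (false positive) — here, concluding that a passenger is carrying a prohibited item when in fact this is not the case. Consequence: detaining an innocent passenger — delay and inconvenience.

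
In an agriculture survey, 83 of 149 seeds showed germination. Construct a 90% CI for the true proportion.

p̂ = 0.557. CI = p̂ ± z*√(p̂(1-p̂)/n) = (0.49, 0.624)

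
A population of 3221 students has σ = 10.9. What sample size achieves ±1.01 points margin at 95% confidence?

Without FPC: n₀ = (1.96×10.9/1.01)² = 447.427. With FPC: n = n₀N/(n₀+N-1) = 393.0 → n = 393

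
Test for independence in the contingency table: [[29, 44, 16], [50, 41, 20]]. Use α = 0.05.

χ² = 3.758. df = 2, critical = 5.991. Fail to reject H₀. No evidence of dependence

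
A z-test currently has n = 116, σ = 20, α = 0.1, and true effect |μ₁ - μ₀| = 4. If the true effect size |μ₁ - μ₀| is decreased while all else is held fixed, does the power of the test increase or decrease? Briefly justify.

Power decreases: a smaller true effect decreases the non-centrality λ = |μ₁ - μ₀|/(σ/√n).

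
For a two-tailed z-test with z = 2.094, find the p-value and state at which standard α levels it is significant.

p = 2·P(Z > |2.094|) = 2·(1 - Φ(2.094)) ≈ 0.0363. Significant at α = 0.1; Significant at α = 0.05.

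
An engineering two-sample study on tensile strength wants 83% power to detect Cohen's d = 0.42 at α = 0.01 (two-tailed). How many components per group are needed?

z_{α/2} = 2.576, z_β = Φ⁻¹(0.83) = 0.954. For small effect (d = 0.42): n per group = 2(z_{α/2} + z_β)²/d² = 2(2.576 + 0.954)²/0.42² = 141.3 → 142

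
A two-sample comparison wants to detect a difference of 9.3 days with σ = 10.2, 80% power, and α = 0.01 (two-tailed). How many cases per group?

n per group = 2(z_α/2 + z_β)²σ²/d² = 2×(2.576 + 0.84)²×10.2²/9.3² = 28.1 → n = 29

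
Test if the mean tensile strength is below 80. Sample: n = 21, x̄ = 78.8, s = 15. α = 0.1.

t = (78.8 - 80)/(15/√21) = -0.367, df = 20. Critical t = -1.325. Fail to reject H₀.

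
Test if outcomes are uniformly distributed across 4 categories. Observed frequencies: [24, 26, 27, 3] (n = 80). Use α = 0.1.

Expected = 20 each. χ² = Σ(O-E)²/E = 19.5. df = 3, critical value = 6.251. Reject H₀.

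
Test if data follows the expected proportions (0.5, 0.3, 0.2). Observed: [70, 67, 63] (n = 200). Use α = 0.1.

Expected: [100.0, 60.0, 40.0]. χ² = 23.042. df = 2, critical = 4.605. Reject H₀.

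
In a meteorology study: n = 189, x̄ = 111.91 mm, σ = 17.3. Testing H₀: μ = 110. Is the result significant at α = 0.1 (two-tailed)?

z = (111.91 - 110)/(17.3/√189) = 1.518. Since |z| ≤ 1.645, not significant at α = 0.1.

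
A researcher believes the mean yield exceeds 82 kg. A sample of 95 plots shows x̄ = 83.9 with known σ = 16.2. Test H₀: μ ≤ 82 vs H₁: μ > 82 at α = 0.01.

z = 1.143. Critical value: 2.33. Fail to reject H₀.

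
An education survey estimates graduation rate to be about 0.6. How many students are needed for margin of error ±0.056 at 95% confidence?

n = z²p(1-p)/E² = 1.96²×0.6×0.4/0.056² = 294.0 → n = 294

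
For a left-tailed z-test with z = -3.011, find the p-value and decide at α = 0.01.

p = P(Z < -3.011) = Φ(-3.011) ≈ 0.0013. Since p < 0.01, reject H₀ (significant) at α = 0.01.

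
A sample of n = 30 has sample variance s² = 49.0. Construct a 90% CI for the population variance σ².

df = 29. χ²_{0.05} = 42.557, χ²_{0.95} = 17.708. CI for σ² = ((n-1)s²/χ²_{α/2}, (n-1)s²/χ²_{1-α/2}) = (29·49.0/42.557, 29·49.0/17.708) = (33.39, 80.25)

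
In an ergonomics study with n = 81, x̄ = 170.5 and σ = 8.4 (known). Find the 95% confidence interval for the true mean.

CI = x̄ ± z*(σ/√n) = 170.5 ± 1.96(8.4/√81) = 170.5 ± 1.83 = (168.67, 172.33)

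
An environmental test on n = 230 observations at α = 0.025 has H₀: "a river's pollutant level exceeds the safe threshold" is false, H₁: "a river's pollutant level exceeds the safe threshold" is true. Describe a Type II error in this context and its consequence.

Type II error: failing to reject H₀ when it is false — concluding that a river's pollutant level exceeds the safe threshold is not supported when in fact it is. Consequence: allowing unsafe pollution to continue.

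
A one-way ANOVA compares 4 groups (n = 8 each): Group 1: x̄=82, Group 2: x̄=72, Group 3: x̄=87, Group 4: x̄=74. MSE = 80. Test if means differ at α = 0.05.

Grand mean = 78.75. SS_between = 1174.0, MS_between = 391.33. F = 4.892, F_crit ≈ 2.947. Reject H₀.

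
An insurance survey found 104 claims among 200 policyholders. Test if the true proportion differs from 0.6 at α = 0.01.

p̂ = 0.52, p₀ = 0.6. z = (p̂ - p₀)/√(p₀(1-p₀)/n) = -2.309. Critical: ±2.576. Fail to reject H₀.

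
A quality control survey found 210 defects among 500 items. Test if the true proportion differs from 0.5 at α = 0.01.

p̂ = 0.42, p₀ = 0.5. z = (p̂ - p₀)/√(p₀(1-p₀)/n) = -3.578. Critical: ±2.576. Reject H₀.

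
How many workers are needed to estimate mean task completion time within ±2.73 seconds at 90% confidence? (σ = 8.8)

n = (z*σ/E)² = (1.645×8.8/2.73)² = 28.1 → n = 29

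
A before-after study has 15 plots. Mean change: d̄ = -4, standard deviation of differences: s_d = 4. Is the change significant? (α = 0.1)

t = d̄/(s_d/√n) = -4/(4/√15) = -3.873. df = 14, critical t = ±1.761. Reject H₀.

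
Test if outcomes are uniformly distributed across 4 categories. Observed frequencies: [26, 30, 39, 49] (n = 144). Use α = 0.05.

Expected = 36 each. χ² = Σ(O-E)²/E = 8.722. df = 3, critical value = 7.815. Reject H₀.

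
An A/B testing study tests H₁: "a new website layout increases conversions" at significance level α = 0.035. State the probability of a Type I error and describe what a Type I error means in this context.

P(Type I error) = α = 0.035. A Type I error is rejecting H₀ when H₀ is actually true (false positive) — here, concluding that a new website layout increases conversions when in fact this is not the case. Consequence: rolling out a layout that doesn't actually help — wasted engineering effort.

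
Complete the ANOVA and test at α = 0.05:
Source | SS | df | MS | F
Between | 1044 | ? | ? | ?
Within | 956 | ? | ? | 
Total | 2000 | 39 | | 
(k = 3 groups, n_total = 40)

df_between = 2, df_within = 37. MS_between = 522.0, MS_within = 25.84. F = 20.203, F_crit ≈ 3.252. Reject H₀.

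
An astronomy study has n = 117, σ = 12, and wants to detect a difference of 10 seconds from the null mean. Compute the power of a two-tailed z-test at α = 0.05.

SE = σ/√n = 12/√117 = 1.109. Non-centrality λ = d/SE = 10/1.109 = 9.014. Power ≈ Φ(λ - z_{α/2}) = Φ(9.014 - 1.96) = Φ(7.054) = 1.0.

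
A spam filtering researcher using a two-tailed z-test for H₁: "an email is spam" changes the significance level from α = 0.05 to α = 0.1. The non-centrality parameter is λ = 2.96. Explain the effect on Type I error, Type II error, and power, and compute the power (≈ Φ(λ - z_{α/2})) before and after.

Increasing α from 0.05 to 0.1:
• Type I error rate increases (α is the Type I rate by definition).
• Critical value moves from z_{α/2} = 1.96 to 1.645, so power = Φ(λ - z_{α/2}) goes from Φ(2.96 - 1.96) = 0.841 to Φ(2.96 - 1.645) = 0.906.
• Type II error rate β = 1 - power therefore decreases (0.159 → 0.094).
Appropriate when false negatives are costly — here, a spam email lands in the inbox.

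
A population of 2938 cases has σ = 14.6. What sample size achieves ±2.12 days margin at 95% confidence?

Without FPC: n₀ = (1.96×14.6/2.12)² = 182.199. With FPC: n = n₀N/(n₀+N-1) = 171.6 → n = 172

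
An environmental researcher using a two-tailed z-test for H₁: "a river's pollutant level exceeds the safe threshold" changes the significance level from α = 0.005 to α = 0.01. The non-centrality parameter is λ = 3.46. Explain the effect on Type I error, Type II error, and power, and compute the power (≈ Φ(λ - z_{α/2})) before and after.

Increasing α from 0.005 to 0.01:
• Type I error rate increases (α is the Type I rate by definition).
• Critical value moves from z_{α/2} = 2.807 to 2.576, so power = Φ(λ - z_{α/2}) goes from Φ(3.46 - 2.807) = 0.743 to Φ(3.46 - 2.576) = 0.812.
• Type II error rate β = 1 - power therefore decreases (0.257 → 0.188).
Appropriate when false negatives are costly — here, allowing unsafe pollution to continue.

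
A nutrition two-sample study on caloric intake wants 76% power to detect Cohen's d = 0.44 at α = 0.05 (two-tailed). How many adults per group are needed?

z_{α/2} = 1.96, z_β = Φ⁻¹(0.76) = 0.706. For small effect (d = 0.44): n per group = 2(z_{α/2} + z_β)²/d² = 2(1.96 + 0.706)²/0.44² = 73.4 → 74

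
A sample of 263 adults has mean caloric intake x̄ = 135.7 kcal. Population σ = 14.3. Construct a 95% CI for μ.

CI = x̄ ± z*(σ/√n) = 135.7 ± 1.96(14.3/√263) = 135.7 ± 1.73 = (133.97, 137.43)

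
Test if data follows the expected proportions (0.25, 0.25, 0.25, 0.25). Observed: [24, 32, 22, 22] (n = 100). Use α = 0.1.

Expected: [25.0, 25.0, 25.0, 25.0]. χ² = 2.72. df = 3, critical = 6.251. Fail to reject H₀.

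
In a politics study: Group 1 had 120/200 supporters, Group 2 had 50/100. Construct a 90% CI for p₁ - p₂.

p̂₁ = 0.6, p̂₂ = 0.5. Difference = 0.1. CI = (-0.0, 0.2)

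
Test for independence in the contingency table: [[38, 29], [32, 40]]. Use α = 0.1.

χ² = 2.091. df = 1, critical = 2.706. Fail to reject H₀. No evidence of dependence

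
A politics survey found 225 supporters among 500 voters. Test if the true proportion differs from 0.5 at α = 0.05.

p̂ = 0.45, p₀ = 0.5. z = (p̂ - p₀)/√(p₀(1-p₀)/n) = -2.236. Critical: ±1.96. Reject H₀.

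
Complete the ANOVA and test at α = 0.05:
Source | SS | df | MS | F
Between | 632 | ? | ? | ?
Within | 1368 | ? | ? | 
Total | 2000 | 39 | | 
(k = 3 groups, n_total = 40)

df_between = 2, df_within = 37. MS_between = 316.0, MS_within = 36.97. F = 8.547, F_crit ≈ 3.252. Reject H₀.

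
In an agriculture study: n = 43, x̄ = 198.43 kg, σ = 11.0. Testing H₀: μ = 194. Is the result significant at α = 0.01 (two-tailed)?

z = (198.43 - 194)/(11.0/√43) = 2.641. Since |z| > 2.576, significant at α = 0.01.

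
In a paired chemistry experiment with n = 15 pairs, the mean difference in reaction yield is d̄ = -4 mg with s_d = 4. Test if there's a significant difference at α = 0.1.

t = d̄/(s_d/√n) = -4/(4/√15) = -3.873. df = 14, critical t = ±1.761. Reject H₀.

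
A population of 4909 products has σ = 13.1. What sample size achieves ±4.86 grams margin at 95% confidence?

Without FPC: n₀ = (1.96×13.1/4.86)² = 27.911. With FPC: n = n₀N/(n₀+N-1) = 27.8 → n = 28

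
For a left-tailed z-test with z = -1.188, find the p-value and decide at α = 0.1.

p = P(Z < -1.188) = Φ(-1.188) ≈ 0.1174. Since p ≥ 0.1, fail to reject H₀ (not significant) at α = 0.1.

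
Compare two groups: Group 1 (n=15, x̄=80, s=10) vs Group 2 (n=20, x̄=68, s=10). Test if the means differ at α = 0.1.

Pooled sp = 10.0. t = 3.513, df = 33. Critical t = ±1.692. Reject H₀.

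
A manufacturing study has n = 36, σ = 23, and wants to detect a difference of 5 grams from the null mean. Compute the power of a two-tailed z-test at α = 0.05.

SE = σ/√n = 23/√36 = 3.833. Non-centrality λ = d/SE = 5/3.833 = 1.304. Power ≈ Φ(λ - z_{α/2}) = Φ(1.304 - 1.96) = Φ(-0.656) = 0.256.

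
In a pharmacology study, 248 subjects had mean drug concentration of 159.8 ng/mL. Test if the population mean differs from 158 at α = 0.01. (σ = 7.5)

z = (x̄ - μ₀)/(σ/√n) = (159.8 - 158)/(7.5/√248) = 3.78. Critical value: ±2.576. Since |3.78| > 2.576, Reject H₀.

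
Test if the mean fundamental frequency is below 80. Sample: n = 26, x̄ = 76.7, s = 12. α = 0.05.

t = (76.7 - 80)/(12/√26) = -1.402, df = 25. Critical t = -1.708. Fail to reject H₀.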